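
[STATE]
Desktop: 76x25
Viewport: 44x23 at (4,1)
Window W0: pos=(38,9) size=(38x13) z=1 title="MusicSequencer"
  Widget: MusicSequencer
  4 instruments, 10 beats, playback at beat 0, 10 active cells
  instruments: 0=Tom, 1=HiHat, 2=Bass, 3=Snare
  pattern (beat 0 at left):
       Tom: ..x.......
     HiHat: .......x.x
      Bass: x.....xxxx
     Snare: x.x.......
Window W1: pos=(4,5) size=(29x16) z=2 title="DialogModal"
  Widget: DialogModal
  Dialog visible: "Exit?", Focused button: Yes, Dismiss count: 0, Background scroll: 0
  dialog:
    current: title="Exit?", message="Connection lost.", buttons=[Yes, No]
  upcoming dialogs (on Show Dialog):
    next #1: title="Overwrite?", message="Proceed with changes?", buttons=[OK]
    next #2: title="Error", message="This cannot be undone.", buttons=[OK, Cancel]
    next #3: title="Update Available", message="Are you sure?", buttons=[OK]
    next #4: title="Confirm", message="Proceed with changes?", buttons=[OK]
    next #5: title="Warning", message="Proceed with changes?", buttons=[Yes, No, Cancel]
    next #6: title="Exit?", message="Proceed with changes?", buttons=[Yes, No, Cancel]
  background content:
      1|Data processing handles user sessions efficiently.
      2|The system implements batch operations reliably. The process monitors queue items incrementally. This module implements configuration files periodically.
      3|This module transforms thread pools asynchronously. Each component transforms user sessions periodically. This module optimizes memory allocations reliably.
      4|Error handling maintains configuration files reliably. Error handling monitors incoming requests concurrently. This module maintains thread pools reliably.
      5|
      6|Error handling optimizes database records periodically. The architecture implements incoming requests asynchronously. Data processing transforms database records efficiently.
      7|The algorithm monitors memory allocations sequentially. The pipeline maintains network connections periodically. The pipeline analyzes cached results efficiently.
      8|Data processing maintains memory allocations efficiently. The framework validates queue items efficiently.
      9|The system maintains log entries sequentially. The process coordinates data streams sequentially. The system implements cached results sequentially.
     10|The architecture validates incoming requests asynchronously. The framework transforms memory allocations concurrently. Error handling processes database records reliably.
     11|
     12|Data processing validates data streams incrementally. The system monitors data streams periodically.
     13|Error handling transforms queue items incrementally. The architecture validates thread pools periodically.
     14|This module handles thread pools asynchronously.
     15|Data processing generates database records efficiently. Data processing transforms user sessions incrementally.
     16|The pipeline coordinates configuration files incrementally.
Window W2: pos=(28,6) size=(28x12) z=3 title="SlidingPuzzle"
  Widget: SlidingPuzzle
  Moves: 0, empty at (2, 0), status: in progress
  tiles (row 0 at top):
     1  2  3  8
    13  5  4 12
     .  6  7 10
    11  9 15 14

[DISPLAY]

                                            
                                            
                                            
                                            
┏━━━━━━━━━━━━━━━━━━━━━━━━━━━┓               
┃ DialogModal           ┏━━━━━━━━━━━━━━━━━━━
┠───────────────────────┃ SlidingPuzzle     
┃Data processing handles┠───────────────────
┃The system implements b┃┌────┬────┬────┬───
┃This module transforms ┃│  1 │  2 │  3 │  8
┃Err┌──────────────────┐┃├────┼────┼────┼───
┃   │      Exit?       │┃│ 13 │  5 │  4 │ 12
┃Err│ Connection lost. │┃├────┼────┼────┼───
┃The│    [Yes]  No     │┃│    │  6 │  7 │ 10
┃Dat└──────────────────┘┃├────┼────┼────┼───
┃The system maintains lo┃│ 11 │  9 │ 15 │ 14
┃The architecture valida┗━━━━━━━━━━━━━━━━━━━
┃                           ┃     ┃         
┃Data processing validates d┃     ┃         
┗━━━━━━━━━━━━━━━━━━━━━━━━━━━┛     ┃         
                                  ┗━━━━━━━━━
                                            
                                            


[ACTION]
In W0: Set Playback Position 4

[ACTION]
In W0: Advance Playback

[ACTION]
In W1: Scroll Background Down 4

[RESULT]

                                            
                                            
                                            
                                            
┏━━━━━━━━━━━━━━━━━━━━━━━━━━━┓               
┃ DialogModal           ┏━━━━━━━━━━━━━━━━━━━
┠───────────────────────┃ SlidingPuzzle     
┃                       ┠───────────────────
┃Error handling optimize┃┌────┬────┬────┬───
┃The algorithm monitors ┃│  1 │  2 │  3 │  8
┃Dat┌──────────────────┐┃├────┼────┼────┼───
┃The│      Exit?       │┃│ 13 │  5 │  4 │ 12
┃The│ Connection lost. │┃├────┼────┼────┼───
┃   │    [Yes]  No     │┃│    │  6 │  7 │ 10
┃Dat└──────────────────┘┃├────┼────┼────┼───
┃Error handling transfor┃│ 11 │  9 │ 15 │ 14
┃This module handles thr┗━━━━━━━━━━━━━━━━━━━
┃Data processing generates d┃     ┃         
┃The pipeline coordinates co┃     ┃         
┗━━━━━━━━━━━━━━━━━━━━━━━━━━━┛     ┃         
                                  ┗━━━━━━━━━
                                            
                                            


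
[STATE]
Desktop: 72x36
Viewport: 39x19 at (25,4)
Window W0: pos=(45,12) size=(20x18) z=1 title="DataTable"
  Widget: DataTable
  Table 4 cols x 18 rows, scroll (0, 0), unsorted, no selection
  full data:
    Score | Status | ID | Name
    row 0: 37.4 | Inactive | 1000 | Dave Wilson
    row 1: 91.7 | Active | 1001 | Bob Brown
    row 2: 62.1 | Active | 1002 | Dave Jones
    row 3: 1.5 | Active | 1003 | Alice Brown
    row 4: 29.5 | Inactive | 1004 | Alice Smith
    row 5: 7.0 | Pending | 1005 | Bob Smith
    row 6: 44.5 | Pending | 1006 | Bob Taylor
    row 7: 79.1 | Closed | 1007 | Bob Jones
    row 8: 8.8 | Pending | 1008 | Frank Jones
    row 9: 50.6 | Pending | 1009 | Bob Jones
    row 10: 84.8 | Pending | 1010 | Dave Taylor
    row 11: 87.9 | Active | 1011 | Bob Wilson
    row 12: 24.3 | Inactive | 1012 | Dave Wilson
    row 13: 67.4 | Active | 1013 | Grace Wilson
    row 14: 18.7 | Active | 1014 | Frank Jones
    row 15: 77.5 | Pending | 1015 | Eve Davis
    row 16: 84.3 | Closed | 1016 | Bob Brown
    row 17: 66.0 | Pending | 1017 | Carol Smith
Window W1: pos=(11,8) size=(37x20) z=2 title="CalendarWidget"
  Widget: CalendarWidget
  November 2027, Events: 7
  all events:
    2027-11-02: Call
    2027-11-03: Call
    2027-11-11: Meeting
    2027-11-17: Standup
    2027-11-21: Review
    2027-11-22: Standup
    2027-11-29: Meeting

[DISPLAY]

                                       
                                       
                                       
                                       
━━━━━━━━━━━━━━━━━━━━━━┓                
et                    ┃                
──────────────────────┨                
vember 2027           ┃                
r Sa Su               ┃━━━━━━━━━━━━━━━━
  5  6  7             ┃ataTable        
12 13 14              ┃────────────────
19 20 21*             ┃ore│Status  │ID 
26 27 28              ┃───┼────────┼───
                      ┃.4 │Inactive│100
                      ┃.7 │Active  │100
                      ┃.1 │Active  │100
                      ┃5  │Active  │100
                      ┃.5 │Inactive│100
                      ┃0  │Pending │100


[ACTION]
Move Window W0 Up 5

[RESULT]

                                       
                                       
                                       
                    ┏━━━━━━━━━━━━━━━━━━
━━━━━━━━━━━━━━━━━━━━━━┓ataTable        
et                    ┃────────────────
──────────────────────┨ore│Status  │ID 
vember 2027           ┃───┼────────┼───
r Sa Su               ┃.4 │Inactive│100
  5  6  7             ┃.7 │Active  │100
12 13 14              ┃.1 │Active  │100
19 20 21*             ┃5  │Active  │100
26 27 28              ┃.5 │Inactive│100
                      ┃0  │Pending │100
                      ┃.5 │Pending │100
                      ┃.1 │Closed  │100
                      ┃8  │Pending │100
                      ┃.6 │Pending │100
                      ┃.8 │Pending │101


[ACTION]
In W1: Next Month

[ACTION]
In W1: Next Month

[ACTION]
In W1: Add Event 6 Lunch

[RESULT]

                                       
                                       
                                       
                    ┏━━━━━━━━━━━━━━━━━━
━━━━━━━━━━━━━━━━━━━━━━┓ataTable        
et                    ┃────────────────
──────────────────────┨ore│Status  │ID 
anuary 2028           ┃───┼────────┼───
r Sa Su               ┃.4 │Inactive│100
   1  2               ┃.7 │Active  │100
 7  8  9              ┃.1 │Active  │100
4 15 16               ┃5  │Active  │100
1 22 23               ┃.5 │Inactive│100
8 29 30               ┃0  │Pending │100
                      ┃.5 │Pending │100
                      ┃.1 │Closed  │100
                      ┃8  │Pending │100
                      ┃.6 │Pending │100
                      ┃.8 │Pending │101


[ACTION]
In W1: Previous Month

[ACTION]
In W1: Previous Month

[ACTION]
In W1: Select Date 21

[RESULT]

                                       
                                       
                                       
                    ┏━━━━━━━━━━━━━━━━━━
━━━━━━━━━━━━━━━━━━━━━━┓ataTable        
et                    ┃────────────────
──────────────────────┨ore│Status  │ID 
vember 2027           ┃───┼────────┼───
r Sa Su               ┃.4 │Inactive│100
  5  6  7             ┃.7 │Active  │100
12 13 14              ┃.1 │Active  │100
19 20 [21]            ┃5  │Active  │100
26 27 28              ┃.5 │Inactive│100
                      ┃0  │Pending │100
                      ┃.5 │Pending │100
                      ┃.1 │Closed  │100
                      ┃8  │Pending │100
                      ┃.6 │Pending │100
                      ┃.8 │Pending │101


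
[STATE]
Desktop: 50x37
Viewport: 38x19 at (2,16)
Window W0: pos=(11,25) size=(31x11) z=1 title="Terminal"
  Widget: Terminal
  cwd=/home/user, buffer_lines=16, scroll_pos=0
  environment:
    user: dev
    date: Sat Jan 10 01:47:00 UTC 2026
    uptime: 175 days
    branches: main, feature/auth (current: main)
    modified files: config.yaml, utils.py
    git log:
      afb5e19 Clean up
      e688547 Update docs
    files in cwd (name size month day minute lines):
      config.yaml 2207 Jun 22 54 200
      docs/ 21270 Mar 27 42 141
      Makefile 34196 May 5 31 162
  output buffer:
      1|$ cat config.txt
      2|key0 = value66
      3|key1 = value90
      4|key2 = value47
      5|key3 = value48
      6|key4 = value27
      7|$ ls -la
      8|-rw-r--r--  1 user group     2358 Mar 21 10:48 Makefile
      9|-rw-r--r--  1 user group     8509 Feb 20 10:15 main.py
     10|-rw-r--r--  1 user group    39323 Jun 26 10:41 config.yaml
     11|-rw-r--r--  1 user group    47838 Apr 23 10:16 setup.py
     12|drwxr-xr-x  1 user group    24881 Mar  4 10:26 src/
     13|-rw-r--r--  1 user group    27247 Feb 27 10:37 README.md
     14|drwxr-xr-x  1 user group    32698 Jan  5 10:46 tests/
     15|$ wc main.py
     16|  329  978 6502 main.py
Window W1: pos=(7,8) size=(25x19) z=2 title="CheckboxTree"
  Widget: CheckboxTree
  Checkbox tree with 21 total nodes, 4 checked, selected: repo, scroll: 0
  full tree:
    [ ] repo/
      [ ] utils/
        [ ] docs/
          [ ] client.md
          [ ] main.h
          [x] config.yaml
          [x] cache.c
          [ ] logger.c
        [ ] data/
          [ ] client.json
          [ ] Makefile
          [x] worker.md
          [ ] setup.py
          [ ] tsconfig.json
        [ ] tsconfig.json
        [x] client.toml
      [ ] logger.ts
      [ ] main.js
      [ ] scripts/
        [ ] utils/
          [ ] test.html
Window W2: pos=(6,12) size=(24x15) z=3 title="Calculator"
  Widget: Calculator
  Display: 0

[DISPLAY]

    ┃┌───┬───┬───┬───┐     ┃ ┃        
    ┃│ 7 │ 8 │ 9 │ ÷ │     ┃ ┃        
    ┃├───┼───┼───┼───┤     ┃ ┃        
    ┃│ 4 │ 5 │ 6 │ × │     ┃ ┃        
    ┃├───┼───┼───┼───┤     ┃ ┃        
    ┃│ 1 │ 2 │ 3 │ - │     ┃ ┃        
    ┃├───┼───┼───┼───┤     ┃ ┃        
    ┃│ 0 │ . │ = │ + │     ┃ ┃        
    ┃├───┼───┼───┼───┤     ┃o┃        
    ┃│ C │ MC│ MR│ M+│     ┃ ┃━━━━━━━━
    ┗━━━━━━━━━━━━━━━━━━━━━━┛━┛        
         ┠────────────────────────────
         ┃$ cat config.txt            
         ┃key0 = value66              
         ┃key1 = value90              
         ┃key2 = value47              
         ┃key3 = value48              
         ┃key4 = value27              
         ┃$ ls -la                    


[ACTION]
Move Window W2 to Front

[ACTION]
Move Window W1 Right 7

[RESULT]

    ┃┌───┬───┬───┬───┐     ┃ig.yaml ┃ 
    ┃│ 7 │ 8 │ 9 │ ÷ │     ┃e.c     ┃ 
    ┃├───┼───┼───┼───┤     ┃er.c    ┃ 
    ┃│ 4 │ 5 │ 6 │ × │     ┃        ┃ 
    ┃├───┼───┼───┼───┤     ┃nt.json ┃ 
    ┃│ 1 │ 2 │ 3 │ - │     ┃file    ┃ 
    ┃├───┼───┼───┼───┤     ┃er.md   ┃ 
    ┃│ 0 │ . │ = │ + │     ┃p.py    ┃ 
    ┃├───┼───┼───┼───┤     ┃nfig.jso┃ 
    ┃│ C │ MC│ MR│ M+│     ┃ig.json ┃━
    ┗━━━━━━━━━━━━━━━━━━━━━━┛━━━━━━━━┛ 
         ┠────────────────────────────
         ┃$ cat config.txt            
         ┃key0 = value66              
         ┃key1 = value90              
         ┃key2 = value47              
         ┃key3 = value48              
         ┃key4 = value27              
         ┃$ ls -la                    


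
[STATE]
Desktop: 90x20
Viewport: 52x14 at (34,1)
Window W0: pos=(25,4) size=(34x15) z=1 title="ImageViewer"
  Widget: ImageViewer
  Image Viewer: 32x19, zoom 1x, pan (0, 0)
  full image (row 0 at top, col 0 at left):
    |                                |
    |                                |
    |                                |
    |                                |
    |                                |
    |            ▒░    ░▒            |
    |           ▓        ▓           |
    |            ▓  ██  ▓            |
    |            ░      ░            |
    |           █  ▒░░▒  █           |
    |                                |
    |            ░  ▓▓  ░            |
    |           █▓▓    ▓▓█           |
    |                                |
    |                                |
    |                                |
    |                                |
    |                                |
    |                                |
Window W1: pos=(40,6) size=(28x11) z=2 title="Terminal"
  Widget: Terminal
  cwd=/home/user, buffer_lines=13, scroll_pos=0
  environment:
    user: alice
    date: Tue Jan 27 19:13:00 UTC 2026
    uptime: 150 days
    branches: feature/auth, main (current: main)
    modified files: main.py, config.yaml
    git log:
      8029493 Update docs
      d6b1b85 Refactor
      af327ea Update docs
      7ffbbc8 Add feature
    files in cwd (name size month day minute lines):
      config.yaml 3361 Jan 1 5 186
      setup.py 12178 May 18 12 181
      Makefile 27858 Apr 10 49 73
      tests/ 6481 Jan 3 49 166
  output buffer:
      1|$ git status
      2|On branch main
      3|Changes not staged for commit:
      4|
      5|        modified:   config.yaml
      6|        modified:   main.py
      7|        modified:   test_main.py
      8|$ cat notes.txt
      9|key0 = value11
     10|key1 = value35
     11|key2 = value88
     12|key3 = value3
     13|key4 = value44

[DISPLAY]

                                                    
                                                    
                                                    
━━━━━━━━━━━━━━━━━━━━━━━━┓                           
ewer                    ┃                           
──────┏━━━━━━━━━━━━━━━━━━━━━━━━━━┓                  
      ┃ Terminal                 ┃                  
      ┠──────────────────────────┨                  
      ┃$ git status              ┃                  
      ┃On branch main            ┃                  
      ┃Changes not staged for com┃                  
    ▒░┃                          ┃                  
   ▓  ┃        modified:   config┃                  
    ▓ ┃        modified:   main.p┃                  


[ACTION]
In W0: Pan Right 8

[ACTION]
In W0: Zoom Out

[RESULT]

                                                    
                                                    
                                                    
━━━━━━━━━━━━━━━━━━━━━━━━┓                           
ewer                    ┃                           
──────┏━━━━━━━━━━━━━━━━━━━━━━━━━━┓                  
      ┃ Terminal                 ┃                  
      ┠──────────────────────────┨                  
      ┃$ git status              ┃                  
      ┃On branch main            ┃                  
      ┃Changes not staged for com┃                  
  ░▒  ┃                          ┃                  
    ▓ ┃        modified:   config┃                  
█  ▓  ┃        modified:   main.p┃                  


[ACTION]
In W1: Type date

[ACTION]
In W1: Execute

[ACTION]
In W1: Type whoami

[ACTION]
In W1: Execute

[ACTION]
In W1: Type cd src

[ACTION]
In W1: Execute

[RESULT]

                                                    
                                                    
                                                    
━━━━━━━━━━━━━━━━━━━━━━━━┓                           
ewer                    ┃                           
──────┏━━━━━━━━━━━━━━━━━━━━━━━━━━┓                  
      ┃ Terminal                 ┃                  
      ┠──────────────────────────┨                  
      ┃$ date                    ┃                  
      ┃Tue Jan 27 19:13:00 UTC 20┃                  
      ┃$ whoami                  ┃                  
  ░▒  ┃alice                     ┃                  
    ▓ ┃$ cd src                  ┃                  
█  ▓  ┃                          ┃                  


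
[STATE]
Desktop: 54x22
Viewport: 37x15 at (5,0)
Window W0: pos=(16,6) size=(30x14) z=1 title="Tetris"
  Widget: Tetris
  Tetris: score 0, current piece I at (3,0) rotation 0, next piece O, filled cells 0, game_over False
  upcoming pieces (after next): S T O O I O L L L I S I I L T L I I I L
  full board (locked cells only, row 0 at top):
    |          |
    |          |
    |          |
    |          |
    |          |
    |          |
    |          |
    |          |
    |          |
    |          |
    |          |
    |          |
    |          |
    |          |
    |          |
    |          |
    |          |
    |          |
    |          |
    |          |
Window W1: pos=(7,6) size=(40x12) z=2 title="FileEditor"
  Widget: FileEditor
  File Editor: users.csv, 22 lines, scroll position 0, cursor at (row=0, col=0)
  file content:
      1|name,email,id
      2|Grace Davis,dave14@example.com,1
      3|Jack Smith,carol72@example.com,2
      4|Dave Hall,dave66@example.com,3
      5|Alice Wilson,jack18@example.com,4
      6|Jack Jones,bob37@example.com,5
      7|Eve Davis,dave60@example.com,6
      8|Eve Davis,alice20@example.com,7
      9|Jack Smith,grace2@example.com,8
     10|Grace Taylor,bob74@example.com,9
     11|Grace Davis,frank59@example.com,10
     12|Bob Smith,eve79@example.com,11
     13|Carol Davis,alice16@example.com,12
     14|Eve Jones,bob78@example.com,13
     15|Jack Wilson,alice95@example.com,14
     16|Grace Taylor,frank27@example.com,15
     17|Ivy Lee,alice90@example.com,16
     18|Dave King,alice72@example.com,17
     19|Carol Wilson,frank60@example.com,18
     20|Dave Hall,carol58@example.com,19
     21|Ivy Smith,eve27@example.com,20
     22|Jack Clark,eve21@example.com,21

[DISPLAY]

                                     
                                     
                                     
                                     
                                     
                                     
  ┏━━━━━━━━━━━━━━━━━━━━━━━━━━━━━━━━━━
  ┃ FileEditor                       
  ┠──────────────────────────────────
  ┃█ame,email,id                     
  ┃Grace Davis,dave14@example.com,1  
  ┃Jack Smith,carol72@example.com,2  
  ┃Dave Hall,dave66@example.com,3    
  ┃Alice Wilson,jack18@example.com,4 
  ┃Jack Jones,bob37@example.com,5    


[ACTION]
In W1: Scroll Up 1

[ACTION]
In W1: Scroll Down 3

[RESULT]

                                     
                                     
                                     
                                     
                                     
                                     
  ┏━━━━━━━━━━━━━━━━━━━━━━━━━━━━━━━━━━
  ┃ FileEditor                       
  ┠──────────────────────────────────
  ┃Dave Hall,dave66@example.com,3    
  ┃Alice Wilson,jack18@example.com,4 
  ┃Jack Jones,bob37@example.com,5    
  ┃Eve Davis,dave60@example.com,6    
  ┃Eve Davis,alice20@example.com,7   
  ┃Jack Smith,grace2@example.com,8   


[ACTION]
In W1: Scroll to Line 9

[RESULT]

                                     
                                     
                                     
                                     
                                     
                                     
  ┏━━━━━━━━━━━━━━━━━━━━━━━━━━━━━━━━━━
  ┃ FileEditor                       
  ┠──────────────────────────────────
  ┃Jack Smith,grace2@example.com,8   
  ┃Grace Taylor,bob74@example.com,9  
  ┃Grace Davis,frank59@example.com,10
  ┃Bob Smith,eve79@example.com,11    
  ┃Carol Davis,alice16@example.com,12
  ┃Eve Jones,bob78@example.com,13    


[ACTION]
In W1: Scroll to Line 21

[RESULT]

                                     
                                     
                                     
                                     
                                     
                                     
  ┏━━━━━━━━━━━━━━━━━━━━━━━━━━━━━━━━━━
  ┃ FileEditor                       
  ┠──────────────────────────────────
  ┃Jack Wilson,alice95@example.com,14
  ┃Grace Taylor,frank27@example.com,1
  ┃Ivy Lee,alice90@example.com,16    
  ┃Dave King,alice72@example.com,17  
  ┃Carol Wilson,frank60@example.com,1
  ┃Dave Hall,carol58@example.com,19  


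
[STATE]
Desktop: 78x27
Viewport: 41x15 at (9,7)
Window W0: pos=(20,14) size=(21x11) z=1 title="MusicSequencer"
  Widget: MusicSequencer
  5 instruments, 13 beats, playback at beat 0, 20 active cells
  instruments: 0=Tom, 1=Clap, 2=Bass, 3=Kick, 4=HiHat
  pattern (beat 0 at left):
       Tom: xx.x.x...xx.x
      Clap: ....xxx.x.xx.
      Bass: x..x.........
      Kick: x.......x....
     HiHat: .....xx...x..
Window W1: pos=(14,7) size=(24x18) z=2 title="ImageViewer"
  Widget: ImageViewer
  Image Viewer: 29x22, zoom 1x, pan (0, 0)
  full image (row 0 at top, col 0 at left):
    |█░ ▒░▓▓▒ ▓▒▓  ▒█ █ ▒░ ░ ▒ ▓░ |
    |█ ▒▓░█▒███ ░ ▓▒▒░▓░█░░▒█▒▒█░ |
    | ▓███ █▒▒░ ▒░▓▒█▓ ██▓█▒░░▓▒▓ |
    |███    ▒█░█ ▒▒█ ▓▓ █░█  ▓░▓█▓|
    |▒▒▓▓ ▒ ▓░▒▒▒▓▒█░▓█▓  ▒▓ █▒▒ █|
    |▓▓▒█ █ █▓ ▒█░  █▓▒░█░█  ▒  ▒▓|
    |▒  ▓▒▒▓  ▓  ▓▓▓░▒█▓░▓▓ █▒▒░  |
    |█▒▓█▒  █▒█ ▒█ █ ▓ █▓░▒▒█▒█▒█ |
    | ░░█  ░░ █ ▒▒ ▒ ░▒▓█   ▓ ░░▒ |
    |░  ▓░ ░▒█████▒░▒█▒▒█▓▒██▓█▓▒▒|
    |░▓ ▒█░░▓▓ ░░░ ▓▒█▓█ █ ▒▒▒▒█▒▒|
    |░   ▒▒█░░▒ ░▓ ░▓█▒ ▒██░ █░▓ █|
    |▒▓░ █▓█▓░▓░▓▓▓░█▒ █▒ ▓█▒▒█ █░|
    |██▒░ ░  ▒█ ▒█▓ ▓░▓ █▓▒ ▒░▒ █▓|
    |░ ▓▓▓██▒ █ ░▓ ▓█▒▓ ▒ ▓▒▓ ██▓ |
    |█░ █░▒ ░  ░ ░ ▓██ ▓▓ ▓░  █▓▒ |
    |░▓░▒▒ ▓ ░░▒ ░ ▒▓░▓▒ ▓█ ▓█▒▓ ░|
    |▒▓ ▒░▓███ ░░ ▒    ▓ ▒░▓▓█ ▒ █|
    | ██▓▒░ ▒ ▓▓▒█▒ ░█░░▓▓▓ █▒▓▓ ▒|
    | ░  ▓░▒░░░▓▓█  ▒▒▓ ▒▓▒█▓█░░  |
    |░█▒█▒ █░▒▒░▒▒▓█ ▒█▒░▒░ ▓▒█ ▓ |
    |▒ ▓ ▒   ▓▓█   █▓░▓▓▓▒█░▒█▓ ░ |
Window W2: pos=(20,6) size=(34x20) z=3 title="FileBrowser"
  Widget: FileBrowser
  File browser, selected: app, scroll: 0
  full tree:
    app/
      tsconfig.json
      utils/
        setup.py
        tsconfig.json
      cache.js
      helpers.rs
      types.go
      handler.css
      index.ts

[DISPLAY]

     ┏━━━━━┃ FileBrowser                 
     ┃ Imag┠─────────────────────────────
     ┠─────┃> [-] app/                   
     ┃█░ ▒░┃    tsconfig.json            
     ┃█ ▒▓░┃    [+] utils/               
     ┃ ▓███┃    cache.js                 
     ┃███  ┃    helpers.rs               
     ┃▒▒▓▓ ┃    types.go                 
     ┃▓▓▒█ ┃    handler.css              
     ┃▒  ▓▒┃    index.ts                 
     ┃█▒▓█▒┃                             
     ┃ ░░█ ┃                             
     ┃░  ▓░┃                             
     ┃░▓ ▒█┃                             
     ┃░   ▒┃                             


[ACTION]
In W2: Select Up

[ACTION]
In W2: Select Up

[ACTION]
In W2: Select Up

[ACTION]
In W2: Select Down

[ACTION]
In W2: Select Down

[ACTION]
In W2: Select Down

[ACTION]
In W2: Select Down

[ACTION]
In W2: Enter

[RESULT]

     ┏━━━━━┃ FileBrowser                 
     ┃ Imag┠─────────────────────────────
     ┠─────┃  [-] app/                   
     ┃█░ ▒░┃    tsconfig.json            
     ┃█ ▒▓░┃    [+] utils/               
     ┃ ▓███┃    cache.js                 
     ┃███  ┃  > helpers.rs               
     ┃▒▒▓▓ ┃    types.go                 
     ┃▓▓▒█ ┃    handler.css              
     ┃▒  ▓▒┃    index.ts                 
     ┃█▒▓█▒┃                             
     ┃ ░░█ ┃                             
     ┃░  ▓░┃                             
     ┃░▓ ▒█┃                             
     ┃░   ▒┃                             


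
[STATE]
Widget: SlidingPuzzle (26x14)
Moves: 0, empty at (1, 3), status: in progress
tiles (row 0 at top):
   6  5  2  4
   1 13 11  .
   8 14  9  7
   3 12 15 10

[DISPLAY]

┌────┬────┬────┬────┐     
│  6 │  5 │  2 │  4 │     
├────┼────┼────┼────┤     
│  1 │ 13 │ 11 │    │     
├────┼────┼────┼────┤     
│  8 │ 14 │  9 │  7 │     
├────┼────┼────┼────┤     
│  3 │ 12 │ 15 │ 10 │     
└────┴────┴────┴────┘     
Moves: 0                  
                          
                          
                          
                          


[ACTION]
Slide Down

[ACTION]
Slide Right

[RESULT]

┌────┬────┬────┬────┐     
│  6 │  5 │    │  2 │     
├────┼────┼────┼────┤     
│  1 │ 13 │ 11 │  4 │     
├────┼────┼────┼────┤     
│  8 │ 14 │  9 │  7 │     
├────┼────┼────┼────┤     
│  3 │ 12 │ 15 │ 10 │     
└────┴────┴────┴────┘     
Moves: 2                  
                          
                          
                          
                          


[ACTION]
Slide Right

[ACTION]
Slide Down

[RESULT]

┌────┬────┬────┬────┐     
│  6 │    │  5 │  2 │     
├────┼────┼────┼────┤     
│  1 │ 13 │ 11 │  4 │     
├────┼────┼────┼────┤     
│  8 │ 14 │  9 │  7 │     
├────┼────┼────┼────┤     
│  3 │ 12 │ 15 │ 10 │     
└────┴────┴────┴────┘     
Moves: 3                  
                          
                          
                          
                          


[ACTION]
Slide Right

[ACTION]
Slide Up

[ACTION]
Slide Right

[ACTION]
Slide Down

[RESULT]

┌────┬────┬────┬────┐     
│    │  6 │  5 │  2 │     
├────┼────┼────┼────┤     
│  1 │ 13 │ 11 │  4 │     
├────┼────┼────┼────┤     
│  8 │ 14 │  9 │  7 │     
├────┼────┼────┼────┤     
│  3 │ 12 │ 15 │ 10 │     
└────┴────┴────┴────┘     
Moves: 6                  
                          
                          
                          
                          


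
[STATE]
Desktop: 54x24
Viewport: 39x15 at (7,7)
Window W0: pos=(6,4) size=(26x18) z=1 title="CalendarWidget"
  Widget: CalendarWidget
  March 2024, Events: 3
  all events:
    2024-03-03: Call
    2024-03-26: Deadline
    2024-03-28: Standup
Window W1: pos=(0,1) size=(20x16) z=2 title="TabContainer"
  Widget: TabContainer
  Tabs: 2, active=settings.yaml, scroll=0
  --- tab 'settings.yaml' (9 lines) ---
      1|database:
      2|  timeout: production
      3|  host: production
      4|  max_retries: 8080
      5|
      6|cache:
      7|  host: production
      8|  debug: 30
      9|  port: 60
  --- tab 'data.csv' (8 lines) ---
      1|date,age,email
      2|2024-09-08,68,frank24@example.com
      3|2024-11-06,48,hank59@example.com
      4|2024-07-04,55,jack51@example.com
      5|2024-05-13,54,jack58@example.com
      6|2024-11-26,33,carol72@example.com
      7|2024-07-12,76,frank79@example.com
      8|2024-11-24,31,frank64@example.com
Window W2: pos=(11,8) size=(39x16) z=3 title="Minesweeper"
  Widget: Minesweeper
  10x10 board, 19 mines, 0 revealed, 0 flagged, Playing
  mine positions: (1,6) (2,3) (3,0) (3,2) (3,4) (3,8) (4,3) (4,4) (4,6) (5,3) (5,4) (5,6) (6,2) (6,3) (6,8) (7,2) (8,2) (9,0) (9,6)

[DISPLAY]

out: product┃2024       ┃              
: pr┏━━━━━━━━━━━━━━━━━━━━━━━━━━━━━━━━━━
retr┃ Minesweeper                      
    ┠──────────────────────────────────
    ┃■■■■■■■■■■                        
: pr┃■■■■■■■■■■                        
g: 3┃■■■■■■■■■■                        
: 60┃■■■■■■■■■■                        
    ┃■■■■■■■■■■                        
━━━━┃■■■■■■■■■■                        
    ┃■■■■■■■■■■                        
    ┃■■■■■■■■■■                        
    ┃■■■■■■■■■■                        
    ┃■■■■■■■■■■                        
━━━━┃                                  


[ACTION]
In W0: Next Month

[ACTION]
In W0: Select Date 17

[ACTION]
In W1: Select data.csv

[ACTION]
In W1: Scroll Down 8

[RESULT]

            ┃2024       ┃              
    ┏━━━━━━━━━━━━━━━━━━━━━━━━━━━━━━━━━━
    ┃ Minesweeper                      
    ┠──────────────────────────────────
    ┃■■■■■■■■■■                        
    ┃■■■■■■■■■■                        
    ┃■■■■■■■■■■                        
    ┃■■■■■■■■■■                        
    ┃■■■■■■■■■■                        
━━━━┃■■■■■■■■■■                        
    ┃■■■■■■■■■■                        
    ┃■■■■■■■■■■                        
    ┃■■■■■■■■■■                        
    ┃■■■■■■■■■■                        
━━━━┃                                  


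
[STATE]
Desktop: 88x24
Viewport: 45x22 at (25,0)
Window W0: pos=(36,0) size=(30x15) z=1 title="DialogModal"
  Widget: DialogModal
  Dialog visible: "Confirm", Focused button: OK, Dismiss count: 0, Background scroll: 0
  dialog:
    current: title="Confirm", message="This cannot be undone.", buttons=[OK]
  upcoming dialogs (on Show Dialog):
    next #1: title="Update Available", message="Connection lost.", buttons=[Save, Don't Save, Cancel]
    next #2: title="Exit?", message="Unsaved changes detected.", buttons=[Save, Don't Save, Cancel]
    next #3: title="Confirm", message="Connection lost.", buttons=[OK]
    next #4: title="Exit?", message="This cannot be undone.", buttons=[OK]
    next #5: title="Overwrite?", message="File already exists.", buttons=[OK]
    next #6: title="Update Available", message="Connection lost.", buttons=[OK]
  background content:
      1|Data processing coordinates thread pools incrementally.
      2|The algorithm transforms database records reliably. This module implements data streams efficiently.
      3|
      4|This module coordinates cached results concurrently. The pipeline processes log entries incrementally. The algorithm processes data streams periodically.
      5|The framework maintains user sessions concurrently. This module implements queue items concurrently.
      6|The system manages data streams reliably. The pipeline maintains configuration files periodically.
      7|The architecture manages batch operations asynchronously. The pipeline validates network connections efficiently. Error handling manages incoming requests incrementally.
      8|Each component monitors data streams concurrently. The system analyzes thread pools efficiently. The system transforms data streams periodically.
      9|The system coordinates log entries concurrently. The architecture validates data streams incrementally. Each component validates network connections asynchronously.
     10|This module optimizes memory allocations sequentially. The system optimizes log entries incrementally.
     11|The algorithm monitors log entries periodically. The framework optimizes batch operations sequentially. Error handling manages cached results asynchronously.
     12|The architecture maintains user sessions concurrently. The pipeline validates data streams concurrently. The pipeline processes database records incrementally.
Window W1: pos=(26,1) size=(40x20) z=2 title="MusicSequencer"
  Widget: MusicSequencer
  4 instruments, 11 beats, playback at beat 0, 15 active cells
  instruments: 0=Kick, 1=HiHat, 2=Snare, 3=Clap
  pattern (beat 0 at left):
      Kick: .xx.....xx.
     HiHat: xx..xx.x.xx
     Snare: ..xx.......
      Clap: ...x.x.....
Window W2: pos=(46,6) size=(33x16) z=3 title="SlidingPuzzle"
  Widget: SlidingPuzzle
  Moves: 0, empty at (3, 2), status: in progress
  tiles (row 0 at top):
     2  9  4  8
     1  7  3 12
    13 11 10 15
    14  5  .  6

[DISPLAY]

           ┏━━━━━━━━━━━━━━━━━━━━━━━━━━━━┓    
 ┏━━━━━━━━━━━━━━━━━━━━━━━━━━━━━━━━━━━━━━┓    
 ┃ MusicSequencer                       ┃    
 ┠──────────────────────────────────────┨    
 ┃      ▼1234567890                     ┃    
 ┃  Kick·██·····██·                     ┃    
 ┃ HiHat██··██·█·██  ┏━━━━━━━━━━━━━━━━━━━━━━━
 ┃ Snare··██·······  ┃ SlidingPuzzle         
 ┃  Clap···█·█·····  ┠───────────────────────
 ┃                   ┃┌────┬────┬────┬────┐  
 ┃                   ┃│  2 │  9 │  4 │  8 │  
 ┃                   ┃├────┼────┼────┼────┤  
 ┃                   ┃│  1 │  7 │  3 │ 12 │  
 ┃                   ┃├────┼────┼────┼────┤  
 ┃                   ┃│ 13 │ 11 │ 10 │ 15 │  
 ┃                   ┃├────┼────┼────┼────┤  
 ┃                   ┃│ 14 │  5 │    │  6 │  
 ┃                   ┃└────┴────┴────┴────┘  
 ┃                   ┃Moves: 0               
 ┃                   ┃                       
 ┗━━━━━━━━━━━━━━━━━━━┃                       
                     ┗━━━━━━━━━━━━━━━━━━━━━━━


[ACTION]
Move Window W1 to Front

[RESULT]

           ┏━━━━━━━━━━━━━━━━━━━━━━━━━━━━┓    
 ┏━━━━━━━━━━━━━━━━━━━━━━━━━━━━━━━━━━━━━━┓    
 ┃ MusicSequencer                       ┃    
 ┠──────────────────────────────────────┨    
 ┃      ▼1234567890                     ┃    
 ┃  Kick·██·····██·                     ┃    
 ┃ HiHat██··██·█·██                     ┃━━━━
 ┃ Snare··██·······                     ┃    
 ┃  Clap···█·█·····                     ┃────
 ┃                                      ┃─┐  
 ┃                                      ┃ │  
 ┃                                      ┃─┤  
 ┃                                      ┃ │  
 ┃                                      ┃─┤  
 ┃                                      ┃ │  
 ┃                                      ┃─┤  
 ┃                                      ┃ │  
 ┃                                      ┃─┘  
 ┃                                      ┃    
 ┃                                      ┃    
 ┗━━━━━━━━━━━━━━━━━━━━━━━━━━━━━━━━━━━━━━┛    
                     ┗━━━━━━━━━━━━━━━━━━━━━━━


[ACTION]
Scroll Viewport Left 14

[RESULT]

                         ┏━━━━━━━━━━━━━━━━━━━
               ┏━━━━━━━━━━━━━━━━━━━━━━━━━━━━━
               ┃ MusicSequencer              
               ┠─────────────────────────────
               ┃      ▼1234567890            
               ┃  Kick·██·····██·            
               ┃ HiHat██··██·█·██            
               ┃ Snare··██·······            
               ┃  Clap···█·█·····            
               ┃                             
               ┃                             
               ┃                             
               ┃                             
               ┃                             
               ┃                             
               ┃                             
               ┃                             
               ┃                             
               ┃                             
               ┃                             
               ┗━━━━━━━━━━━━━━━━━━━━━━━━━━━━━
                                   ┗━━━━━━━━━


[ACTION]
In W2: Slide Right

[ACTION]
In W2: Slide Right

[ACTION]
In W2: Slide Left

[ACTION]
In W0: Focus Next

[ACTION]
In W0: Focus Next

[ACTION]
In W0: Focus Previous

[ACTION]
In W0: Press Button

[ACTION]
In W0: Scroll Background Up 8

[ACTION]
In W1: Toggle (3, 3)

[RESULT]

                         ┏━━━━━━━━━━━━━━━━━━━
               ┏━━━━━━━━━━━━━━━━━━━━━━━━━━━━━
               ┃ MusicSequencer              
               ┠─────────────────────────────
               ┃      ▼1234567890            
               ┃  Kick·██·····██·            
               ┃ HiHat██··██·█·██            
               ┃ Snare··██·······            
               ┃  Clap·····█·····            
               ┃                             
               ┃                             
               ┃                             
               ┃                             
               ┃                             
               ┃                             
               ┃                             
               ┃                             
               ┃                             
               ┃                             
               ┃                             
               ┗━━━━━━━━━━━━━━━━━━━━━━━━━━━━━
                                   ┗━━━━━━━━━
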